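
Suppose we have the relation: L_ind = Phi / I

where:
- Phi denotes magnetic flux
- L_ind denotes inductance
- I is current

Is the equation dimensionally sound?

Yes

Phi (magnetic flux) has dimensions [I^-1 L^2 M T^-2].
L_ind (inductance) has dimensions [I^-2 L^2 M T^-2].
I (current) has dimensions [I].

Left side: [I^-2 L^2 M T^-2]
Right side: [I^-2 L^2 M T^-2]

Both sides have the same dimensions, so the equation is dimensionally consistent.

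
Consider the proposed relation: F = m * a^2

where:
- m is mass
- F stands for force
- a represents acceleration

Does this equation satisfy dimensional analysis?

No

m (mass) has dimensions [M].
F (force) has dimensions [L M T^-2].
a (acceleration) has dimensions [L T^-2].

Left side: [L M T^-2]
Right side: [L^2 M T^-4]

The two sides have different dimensions, so the equation is NOT dimensionally consistent.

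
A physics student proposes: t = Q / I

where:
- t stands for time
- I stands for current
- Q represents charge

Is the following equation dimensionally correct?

Yes

t (time) has dimensions [T].
I (current) has dimensions [I].
Q (charge) has dimensions [I T].

Left side: [T]
Right side: [T]

Both sides have the same dimensions, so the equation is dimensionally consistent.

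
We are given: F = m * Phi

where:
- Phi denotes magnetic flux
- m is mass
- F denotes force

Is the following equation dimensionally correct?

No

Phi (magnetic flux) has dimensions [I^-1 L^2 M T^-2].
m (mass) has dimensions [M].
F (force) has dimensions [L M T^-2].

Left side: [L M T^-2]
Right side: [I^-1 L^2 M^2 T^-2]

The two sides have different dimensions, so the equation is NOT dimensionally consistent.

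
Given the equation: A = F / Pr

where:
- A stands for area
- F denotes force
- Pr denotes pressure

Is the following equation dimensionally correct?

Yes

A (area) has dimensions [L^2].
F (force) has dimensions [L M T^-2].
Pr (pressure) has dimensions [L^-1 M T^-2].

Left side: [L^2]
Right side: [L^2]

Both sides have the same dimensions, so the equation is dimensionally consistent.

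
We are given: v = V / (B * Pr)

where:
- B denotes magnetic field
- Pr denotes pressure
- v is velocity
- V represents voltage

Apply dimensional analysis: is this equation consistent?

No

B (magnetic field) has dimensions [I^-1 M T^-2].
Pr (pressure) has dimensions [L^-1 M T^-2].
v (velocity) has dimensions [L T^-1].
V (voltage) has dimensions [I^-1 L^2 M T^-3].

Left side: [L T^-1]
Right side: [L^3 M^-1 T]

The two sides have different dimensions, so the equation is NOT dimensionally consistent.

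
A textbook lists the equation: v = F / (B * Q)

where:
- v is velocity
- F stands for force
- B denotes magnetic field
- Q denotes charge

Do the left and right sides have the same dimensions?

Yes

v (velocity) has dimensions [L T^-1].
F (force) has dimensions [L M T^-2].
B (magnetic field) has dimensions [I^-1 M T^-2].
Q (charge) has dimensions [I T].

Left side: [L T^-1]
Right side: [L T^-1]

Both sides have the same dimensions, so the equation is dimensionally consistent.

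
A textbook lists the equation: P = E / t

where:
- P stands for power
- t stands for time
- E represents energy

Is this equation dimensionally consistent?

Yes

P (power) has dimensions [L^2 M T^-3].
t (time) has dimensions [T].
E (energy) has dimensions [L^2 M T^-2].

Left side: [L^2 M T^-3]
Right side: [L^2 M T^-3]

Both sides have the same dimensions, so the equation is dimensionally consistent.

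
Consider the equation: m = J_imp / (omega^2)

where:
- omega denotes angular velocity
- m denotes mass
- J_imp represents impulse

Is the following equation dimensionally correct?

No

omega (angular velocity) has dimensions [T^-1].
m (mass) has dimensions [M].
J_imp (impulse) has dimensions [L M T^-1].

Left side: [M]
Right side: [L M T]

The two sides have different dimensions, so the equation is NOT dimensionally consistent.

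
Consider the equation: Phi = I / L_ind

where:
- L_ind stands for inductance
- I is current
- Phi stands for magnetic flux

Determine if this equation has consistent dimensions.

No

L_ind (inductance) has dimensions [I^-2 L^2 M T^-2].
I (current) has dimensions [I].
Phi (magnetic flux) has dimensions [I^-1 L^2 M T^-2].

Left side: [I^-1 L^2 M T^-2]
Right side: [I^3 L^-2 M^-1 T^2]

The two sides have different dimensions, so the equation is NOT dimensionally consistent.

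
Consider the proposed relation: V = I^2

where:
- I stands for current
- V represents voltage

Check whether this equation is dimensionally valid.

No

I (current) has dimensions [I].
V (voltage) has dimensions [I^-1 L^2 M T^-3].

Left side: [I^-1 L^2 M T^-3]
Right side: [I^2]

The two sides have different dimensions, so the equation is NOT dimensionally consistent.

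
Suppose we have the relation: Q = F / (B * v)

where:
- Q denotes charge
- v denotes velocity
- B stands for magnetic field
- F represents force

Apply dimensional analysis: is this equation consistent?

Yes

Q (charge) has dimensions [I T].
v (velocity) has dimensions [L T^-1].
B (magnetic field) has dimensions [I^-1 M T^-2].
F (force) has dimensions [L M T^-2].

Left side: [I T]
Right side: [I T]

Both sides have the same dimensions, so the equation is dimensionally consistent.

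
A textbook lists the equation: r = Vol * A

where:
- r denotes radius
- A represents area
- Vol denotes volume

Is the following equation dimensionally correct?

No

r (radius) has dimensions [L].
A (area) has dimensions [L^2].
Vol (volume) has dimensions [L^3].

Left side: [L]
Right side: [L^5]

The two sides have different dimensions, so the equation is NOT dimensionally consistent.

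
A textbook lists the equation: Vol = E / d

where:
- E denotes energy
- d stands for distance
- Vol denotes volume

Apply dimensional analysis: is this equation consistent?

No

E (energy) has dimensions [L^2 M T^-2].
d (distance) has dimensions [L].
Vol (volume) has dimensions [L^3].

Left side: [L^3]
Right side: [L M T^-2]

The two sides have different dimensions, so the equation is NOT dimensionally consistent.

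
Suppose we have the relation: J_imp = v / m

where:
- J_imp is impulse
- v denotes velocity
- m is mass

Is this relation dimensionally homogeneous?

No

J_imp (impulse) has dimensions [L M T^-1].
v (velocity) has dimensions [L T^-1].
m (mass) has dimensions [M].

Left side: [L M T^-1]
Right side: [L M^-1 T^-1]

The two sides have different dimensions, so the equation is NOT dimensionally consistent.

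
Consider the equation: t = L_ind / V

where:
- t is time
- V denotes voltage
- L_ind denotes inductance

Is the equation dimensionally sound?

No

t (time) has dimensions [T].
V (voltage) has dimensions [I^-1 L^2 M T^-3].
L_ind (inductance) has dimensions [I^-2 L^2 M T^-2].

Left side: [T]
Right side: [I^-1 T]

The two sides have different dimensions, so the equation is NOT dimensionally consistent.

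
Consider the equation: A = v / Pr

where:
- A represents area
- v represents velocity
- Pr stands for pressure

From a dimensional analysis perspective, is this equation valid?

No

A (area) has dimensions [L^2].
v (velocity) has dimensions [L T^-1].
Pr (pressure) has dimensions [L^-1 M T^-2].

Left side: [L^2]
Right side: [L^2 M^-1 T]

The two sides have different dimensions, so the equation is NOT dimensionally consistent.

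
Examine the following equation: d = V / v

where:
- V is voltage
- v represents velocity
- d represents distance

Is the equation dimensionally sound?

No

V (voltage) has dimensions [I^-1 L^2 M T^-3].
v (velocity) has dimensions [L T^-1].
d (distance) has dimensions [L].

Left side: [L]
Right side: [I^-1 L M T^-2]

The two sides have different dimensions, so the equation is NOT dimensionally consistent.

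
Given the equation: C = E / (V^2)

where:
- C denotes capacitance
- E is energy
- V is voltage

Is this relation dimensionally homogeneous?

Yes

C (capacitance) has dimensions [I^2 L^-2 M^-1 T^4].
E (energy) has dimensions [L^2 M T^-2].
V (voltage) has dimensions [I^-1 L^2 M T^-3].

Left side: [I^2 L^-2 M^-1 T^4]
Right side: [I^2 L^-2 M^-1 T^4]

Both sides have the same dimensions, so the equation is dimensionally consistent.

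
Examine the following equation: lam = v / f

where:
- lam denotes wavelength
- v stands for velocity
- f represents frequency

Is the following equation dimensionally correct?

Yes

lam (wavelength) has dimensions [L].
v (velocity) has dimensions [L T^-1].
f (frequency) has dimensions [T^-1].

Left side: [L]
Right side: [L]

Both sides have the same dimensions, so the equation is dimensionally consistent.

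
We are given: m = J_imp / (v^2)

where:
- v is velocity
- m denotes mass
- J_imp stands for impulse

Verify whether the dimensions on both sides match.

No

v (velocity) has dimensions [L T^-1].
m (mass) has dimensions [M].
J_imp (impulse) has dimensions [L M T^-1].

Left side: [M]
Right side: [L^-1 M T]

The two sides have different dimensions, so the equation is NOT dimensionally consistent.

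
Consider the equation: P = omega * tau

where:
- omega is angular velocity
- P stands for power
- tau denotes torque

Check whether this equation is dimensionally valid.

Yes

omega (angular velocity) has dimensions [T^-1].
P (power) has dimensions [L^2 M T^-3].
tau (torque) has dimensions [L^2 M T^-2].

Left side: [L^2 M T^-3]
Right side: [L^2 M T^-3]

Both sides have the same dimensions, so the equation is dimensionally consistent.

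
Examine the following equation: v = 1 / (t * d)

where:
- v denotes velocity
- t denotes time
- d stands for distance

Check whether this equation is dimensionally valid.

No

v (velocity) has dimensions [L T^-1].
t (time) has dimensions [T].
d (distance) has dimensions [L].

Left side: [L T^-1]
Right side: [L^-1 T^-1]

The two sides have different dimensions, so the equation is NOT dimensionally consistent.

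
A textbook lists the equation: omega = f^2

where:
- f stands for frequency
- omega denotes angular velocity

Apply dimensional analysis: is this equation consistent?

No

f (frequency) has dimensions [T^-1].
omega (angular velocity) has dimensions [T^-1].

Left side: [T^-1]
Right side: [T^-2]

The two sides have different dimensions, so the equation is NOT dimensionally consistent.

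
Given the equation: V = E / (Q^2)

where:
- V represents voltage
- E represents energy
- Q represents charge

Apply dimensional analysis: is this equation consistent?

No

V (voltage) has dimensions [I^-1 L^2 M T^-3].
E (energy) has dimensions [L^2 M T^-2].
Q (charge) has dimensions [I T].

Left side: [I^-1 L^2 M T^-3]
Right side: [I^-2 L^2 M T^-4]

The two sides have different dimensions, so the equation is NOT dimensionally consistent.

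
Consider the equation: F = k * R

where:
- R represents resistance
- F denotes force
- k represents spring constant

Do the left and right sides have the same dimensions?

No

R (resistance) has dimensions [I^-2 L^2 M T^-3].
F (force) has dimensions [L M T^-2].
k (spring constant) has dimensions [M T^-2].

Left side: [L M T^-2]
Right side: [I^-2 L^2 M^2 T^-5]

The two sides have different dimensions, so the equation is NOT dimensionally consistent.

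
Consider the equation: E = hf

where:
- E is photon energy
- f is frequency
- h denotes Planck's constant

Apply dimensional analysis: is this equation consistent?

Yes

E (photon energy) has dimensions [L^2 M T^-2].
f (frequency) has dimensions [T^-1].
h (Planck's constant) has dimensions [L^2 M T^-1].

Left side: [L^2 M T^-2]
Right side: [L^2 M T^-2]

Both sides have the same dimensions, so the equation is dimensionally consistent.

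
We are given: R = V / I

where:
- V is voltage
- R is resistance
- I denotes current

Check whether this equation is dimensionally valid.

Yes

V (voltage) has dimensions [I^-1 L^2 M T^-3].
R (resistance) has dimensions [I^-2 L^2 M T^-3].
I (current) has dimensions [I].

Left side: [I^-2 L^2 M T^-3]
Right side: [I^-2 L^2 M T^-3]

Both sides have the same dimensions, so the equation is dimensionally consistent.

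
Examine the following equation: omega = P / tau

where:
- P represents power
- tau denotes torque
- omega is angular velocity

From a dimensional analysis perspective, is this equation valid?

Yes

P (power) has dimensions [L^2 M T^-3].
tau (torque) has dimensions [L^2 M T^-2].
omega (angular velocity) has dimensions [T^-1].

Left side: [T^-1]
Right side: [T^-1]

Both sides have the same dimensions, so the equation is dimensionally consistent.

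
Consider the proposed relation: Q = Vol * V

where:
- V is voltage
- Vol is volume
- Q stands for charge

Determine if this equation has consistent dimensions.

No

V (voltage) has dimensions [I^-1 L^2 M T^-3].
Vol (volume) has dimensions [L^3].
Q (charge) has dimensions [I T].

Left side: [I T]
Right side: [I^-1 L^5 M T^-3]

The two sides have different dimensions, so the equation is NOT dimensionally consistent.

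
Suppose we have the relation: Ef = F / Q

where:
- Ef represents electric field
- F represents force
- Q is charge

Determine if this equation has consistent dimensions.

Yes

Ef (electric field) has dimensions [I^-1 L M T^-3].
F (force) has dimensions [L M T^-2].
Q (charge) has dimensions [I T].

Left side: [I^-1 L M T^-3]
Right side: [I^-1 L M T^-3]

Both sides have the same dimensions, so the equation is dimensionally consistent.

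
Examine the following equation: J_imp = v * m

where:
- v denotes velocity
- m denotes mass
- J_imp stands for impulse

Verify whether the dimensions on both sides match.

Yes

v (velocity) has dimensions [L T^-1].
m (mass) has dimensions [M].
J_imp (impulse) has dimensions [L M T^-1].

Left side: [L M T^-1]
Right side: [L M T^-1]

Both sides have the same dimensions, so the equation is dimensionally consistent.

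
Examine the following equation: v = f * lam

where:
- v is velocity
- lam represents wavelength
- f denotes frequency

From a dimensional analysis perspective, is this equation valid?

Yes

v (velocity) has dimensions [L T^-1].
lam (wavelength) has dimensions [L].
f (frequency) has dimensions [T^-1].

Left side: [L T^-1]
Right side: [L T^-1]

Both sides have the same dimensions, so the equation is dimensionally consistent.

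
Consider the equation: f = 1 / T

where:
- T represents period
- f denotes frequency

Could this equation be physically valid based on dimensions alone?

Yes

T (period) has dimensions [T].
f (frequency) has dimensions [T^-1].

Left side: [T^-1]
Right side: [T^-1]

Both sides have the same dimensions, so the equation is dimensionally consistent.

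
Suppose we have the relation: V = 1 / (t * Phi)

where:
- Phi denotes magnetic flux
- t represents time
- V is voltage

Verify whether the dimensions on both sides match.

No

Phi (magnetic flux) has dimensions [I^-1 L^2 M T^-2].
t (time) has dimensions [T].
V (voltage) has dimensions [I^-1 L^2 M T^-3].

Left side: [I^-1 L^2 M T^-3]
Right side: [I L^-2 M^-1 T]

The two sides have different dimensions, so the equation is NOT dimensionally consistent.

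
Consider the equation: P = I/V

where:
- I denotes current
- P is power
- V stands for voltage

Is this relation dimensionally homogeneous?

No

I (current) has dimensions [I].
P (power) has dimensions [L^2 M T^-3].
V (voltage) has dimensions [I^-1 L^2 M T^-3].

Left side: [L^2 M T^-3]
Right side: [I^2 L^-2 M^-1 T^3]

The two sides have different dimensions, so the equation is NOT dimensionally consistent.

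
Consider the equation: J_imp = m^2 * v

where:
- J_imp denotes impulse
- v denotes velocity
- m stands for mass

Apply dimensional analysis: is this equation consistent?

No

J_imp (impulse) has dimensions [L M T^-1].
v (velocity) has dimensions [L T^-1].
m (mass) has dimensions [M].

Left side: [L M T^-1]
Right side: [L M^2 T^-1]

The two sides have different dimensions, so the equation is NOT dimensionally consistent.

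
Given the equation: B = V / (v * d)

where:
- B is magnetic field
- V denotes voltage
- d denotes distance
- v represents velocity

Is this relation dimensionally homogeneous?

Yes

B (magnetic field) has dimensions [I^-1 M T^-2].
V (voltage) has dimensions [I^-1 L^2 M T^-3].
d (distance) has dimensions [L].
v (velocity) has dimensions [L T^-1].

Left side: [I^-1 M T^-2]
Right side: [I^-1 M T^-2]

Both sides have the same dimensions, so the equation is dimensionally consistent.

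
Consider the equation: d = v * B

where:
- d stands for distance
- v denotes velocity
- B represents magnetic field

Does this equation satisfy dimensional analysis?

No

d (distance) has dimensions [L].
v (velocity) has dimensions [L T^-1].
B (magnetic field) has dimensions [I^-1 M T^-2].

Left side: [L]
Right side: [I^-1 L M T^-3]

The two sides have different dimensions, so the equation is NOT dimensionally consistent.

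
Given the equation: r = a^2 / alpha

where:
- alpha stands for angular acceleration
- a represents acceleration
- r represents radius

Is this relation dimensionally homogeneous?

No

alpha (angular acceleration) has dimensions [T^-2].
a (acceleration) has dimensions [L T^-2].
r (radius) has dimensions [L].

Left side: [L]
Right side: [L^2 T^-2]

The two sides have different dimensions, so the equation is NOT dimensionally consistent.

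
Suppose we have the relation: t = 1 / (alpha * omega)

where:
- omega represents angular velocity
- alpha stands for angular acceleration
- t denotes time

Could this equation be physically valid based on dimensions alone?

No

omega (angular velocity) has dimensions [T^-1].
alpha (angular acceleration) has dimensions [T^-2].
t (time) has dimensions [T].

Left side: [T]
Right side: [T^3]

The two sides have different dimensions, so the equation is NOT dimensionally consistent.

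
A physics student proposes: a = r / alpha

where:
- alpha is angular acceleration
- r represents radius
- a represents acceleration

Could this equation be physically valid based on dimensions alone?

No

alpha (angular acceleration) has dimensions [T^-2].
r (radius) has dimensions [L].
a (acceleration) has dimensions [L T^-2].

Left side: [L T^-2]
Right side: [L T^2]

The two sides have different dimensions, so the equation is NOT dimensionally consistent.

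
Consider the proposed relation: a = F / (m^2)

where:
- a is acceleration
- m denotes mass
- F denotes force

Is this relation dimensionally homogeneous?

No

a (acceleration) has dimensions [L T^-2].
m (mass) has dimensions [M].
F (force) has dimensions [L M T^-2].

Left side: [L T^-2]
Right side: [L M^-1 T^-2]

The two sides have different dimensions, so the equation is NOT dimensionally consistent.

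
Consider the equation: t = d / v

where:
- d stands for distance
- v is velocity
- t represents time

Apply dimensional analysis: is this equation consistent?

Yes

d (distance) has dimensions [L].
v (velocity) has dimensions [L T^-1].
t (time) has dimensions [T].

Left side: [T]
Right side: [T]

Both sides have the same dimensions, so the equation is dimensionally consistent.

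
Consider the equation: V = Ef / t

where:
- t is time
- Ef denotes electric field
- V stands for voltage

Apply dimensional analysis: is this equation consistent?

No

t (time) has dimensions [T].
Ef (electric field) has dimensions [I^-1 L M T^-3].
V (voltage) has dimensions [I^-1 L^2 M T^-3].

Left side: [I^-1 L^2 M T^-3]
Right side: [I^-1 L M T^-4]

The two sides have different dimensions, so the equation is NOT dimensionally consistent.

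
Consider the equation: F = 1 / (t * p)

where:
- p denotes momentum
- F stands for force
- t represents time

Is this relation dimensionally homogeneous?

No

p (momentum) has dimensions [L M T^-1].
F (force) has dimensions [L M T^-2].
t (time) has dimensions [T].

Left side: [L M T^-2]
Right side: [L^-1 M^-1]

The two sides have different dimensions, so the equation is NOT dimensionally consistent.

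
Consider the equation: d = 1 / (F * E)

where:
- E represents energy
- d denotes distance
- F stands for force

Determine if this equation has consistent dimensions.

No

E (energy) has dimensions [L^2 M T^-2].
d (distance) has dimensions [L].
F (force) has dimensions [L M T^-2].

Left side: [L]
Right side: [L^-3 M^-2 T^4]

The two sides have different dimensions, so the equation is NOT dimensionally consistent.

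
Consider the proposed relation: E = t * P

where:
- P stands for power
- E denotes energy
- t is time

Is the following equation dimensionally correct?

Yes

P (power) has dimensions [L^2 M T^-3].
E (energy) has dimensions [L^2 M T^-2].
t (time) has dimensions [T].

Left side: [L^2 M T^-2]
Right side: [L^2 M T^-2]

Both sides have the same dimensions, so the equation is dimensionally consistent.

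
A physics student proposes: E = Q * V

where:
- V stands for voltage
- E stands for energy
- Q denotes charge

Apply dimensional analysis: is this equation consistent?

Yes

V (voltage) has dimensions [I^-1 L^2 M T^-3].
E (energy) has dimensions [L^2 M T^-2].
Q (charge) has dimensions [I T].

Left side: [L^2 M T^-2]
Right side: [L^2 M T^-2]

Both sides have the same dimensions, so the equation is dimensionally consistent.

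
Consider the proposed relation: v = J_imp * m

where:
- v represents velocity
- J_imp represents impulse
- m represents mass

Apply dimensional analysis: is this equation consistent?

No

v (velocity) has dimensions [L T^-1].
J_imp (impulse) has dimensions [L M T^-1].
m (mass) has dimensions [M].

Left side: [L T^-1]
Right side: [L M^2 T^-1]

The two sides have different dimensions, so the equation is NOT dimensionally consistent.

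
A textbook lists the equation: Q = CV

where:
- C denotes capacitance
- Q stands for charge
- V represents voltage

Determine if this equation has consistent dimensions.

Yes

C (capacitance) has dimensions [I^2 L^-2 M^-1 T^4].
Q (charge) has dimensions [I T].
V (voltage) has dimensions [I^-1 L^2 M T^-3].

Left side: [I T]
Right side: [I T]

Both sides have the same dimensions, so the equation is dimensionally consistent.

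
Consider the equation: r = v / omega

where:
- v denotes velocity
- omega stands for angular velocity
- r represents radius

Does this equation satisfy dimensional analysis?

Yes

v (velocity) has dimensions [L T^-1].
omega (angular velocity) has dimensions [T^-1].
r (radius) has dimensions [L].

Left side: [L]
Right side: [L]

Both sides have the same dimensions, so the equation is dimensionally consistent.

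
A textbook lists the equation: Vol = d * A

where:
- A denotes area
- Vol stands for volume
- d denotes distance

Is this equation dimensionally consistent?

Yes

A (area) has dimensions [L^2].
Vol (volume) has dimensions [L^3].
d (distance) has dimensions [L].

Left side: [L^3]
Right side: [L^3]

Both sides have the same dimensions, so the equation is dimensionally consistent.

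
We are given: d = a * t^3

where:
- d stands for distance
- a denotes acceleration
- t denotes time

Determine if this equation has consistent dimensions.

No

d (distance) has dimensions [L].
a (acceleration) has dimensions [L T^-2].
t (time) has dimensions [T].

Left side: [L]
Right side: [L T]

The two sides have different dimensions, so the equation is NOT dimensionally consistent.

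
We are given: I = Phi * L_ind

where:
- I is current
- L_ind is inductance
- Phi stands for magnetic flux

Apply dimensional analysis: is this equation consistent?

No

I (current) has dimensions [I].
L_ind (inductance) has dimensions [I^-2 L^2 M T^-2].
Phi (magnetic flux) has dimensions [I^-1 L^2 M T^-2].

Left side: [I]
Right side: [I^-3 L^4 M^2 T^-4]

The two sides have different dimensions, so the equation is NOT dimensionally consistent.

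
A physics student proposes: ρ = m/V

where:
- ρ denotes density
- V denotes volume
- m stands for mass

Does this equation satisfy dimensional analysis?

Yes

ρ (density) has dimensions [L^-3 M].
V (volume) has dimensions [L^3].
m (mass) has dimensions [M].

Left side: [L^-3 M]
Right side: [L^-3 M]

Both sides have the same dimensions, so the equation is dimensionally consistent.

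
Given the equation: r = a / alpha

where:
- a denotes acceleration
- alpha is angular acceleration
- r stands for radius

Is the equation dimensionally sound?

Yes

a (acceleration) has dimensions [L T^-2].
alpha (angular acceleration) has dimensions [T^-2].
r (radius) has dimensions [L].

Left side: [L]
Right side: [L]

Both sides have the same dimensions, so the equation is dimensionally consistent.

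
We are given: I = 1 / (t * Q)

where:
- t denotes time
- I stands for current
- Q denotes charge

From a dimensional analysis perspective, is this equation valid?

No

t (time) has dimensions [T].
I (current) has dimensions [I].
Q (charge) has dimensions [I T].

Left side: [I]
Right side: [I^-1 T^-2]

The two sides have different dimensions, so the equation is NOT dimensionally consistent.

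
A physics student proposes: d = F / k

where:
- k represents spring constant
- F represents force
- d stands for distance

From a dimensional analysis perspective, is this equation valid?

Yes

k (spring constant) has dimensions [M T^-2].
F (force) has dimensions [L M T^-2].
d (distance) has dimensions [L].

Left side: [L]
Right side: [L]

Both sides have the same dimensions, so the equation is dimensionally consistent.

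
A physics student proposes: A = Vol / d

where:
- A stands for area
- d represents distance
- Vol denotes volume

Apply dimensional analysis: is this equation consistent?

Yes

A (area) has dimensions [L^2].
d (distance) has dimensions [L].
Vol (volume) has dimensions [L^3].

Left side: [L^2]
Right side: [L^2]

Both sides have the same dimensions, so the equation is dimensionally consistent.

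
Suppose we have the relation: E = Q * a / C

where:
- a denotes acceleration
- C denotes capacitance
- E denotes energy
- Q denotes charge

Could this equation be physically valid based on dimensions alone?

No

a (acceleration) has dimensions [L T^-2].
C (capacitance) has dimensions [I^2 L^-2 M^-1 T^4].
E (energy) has dimensions [L^2 M T^-2].
Q (charge) has dimensions [I T].

Left side: [L^2 M T^-2]
Right side: [I^-1 L^3 M T^-5]

The two sides have different dimensions, so the equation is NOT dimensionally consistent.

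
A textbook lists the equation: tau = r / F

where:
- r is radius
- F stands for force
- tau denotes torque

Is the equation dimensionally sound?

No

r (radius) has dimensions [L].
F (force) has dimensions [L M T^-2].
tau (torque) has dimensions [L^2 M T^-2].

Left side: [L^2 M T^-2]
Right side: [M^-1 T^2]

The two sides have different dimensions, so the equation is NOT dimensionally consistent.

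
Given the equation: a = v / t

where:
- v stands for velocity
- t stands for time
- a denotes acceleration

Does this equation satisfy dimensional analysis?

Yes

v (velocity) has dimensions [L T^-1].
t (time) has dimensions [T].
a (acceleration) has dimensions [L T^-2].

Left side: [L T^-2]
Right side: [L T^-2]

Both sides have the same dimensions, so the equation is dimensionally consistent.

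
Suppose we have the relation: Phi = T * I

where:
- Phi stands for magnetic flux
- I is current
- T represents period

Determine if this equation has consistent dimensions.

No

Phi (magnetic flux) has dimensions [I^-1 L^2 M T^-2].
I (current) has dimensions [I].
T (period) has dimensions [T].

Left side: [I^-1 L^2 M T^-2]
Right side: [I T]

The two sides have different dimensions, so the equation is NOT dimensionally consistent.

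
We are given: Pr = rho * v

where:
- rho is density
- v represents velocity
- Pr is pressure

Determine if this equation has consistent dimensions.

No

rho (density) has dimensions [L^-3 M].
v (velocity) has dimensions [L T^-1].
Pr (pressure) has dimensions [L^-1 M T^-2].

Left side: [L^-1 M T^-2]
Right side: [L^-2 M T^-1]

The two sides have different dimensions, so the equation is NOT dimensionally consistent.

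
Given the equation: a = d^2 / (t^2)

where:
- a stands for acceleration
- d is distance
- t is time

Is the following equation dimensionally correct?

No

a (acceleration) has dimensions [L T^-2].
d (distance) has dimensions [L].
t (time) has dimensions [T].

Left side: [L T^-2]
Right side: [L^2 T^-2]

The two sides have different dimensions, so the equation is NOT dimensionally consistent.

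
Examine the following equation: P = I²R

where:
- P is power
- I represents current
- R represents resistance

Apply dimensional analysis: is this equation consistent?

Yes

P (power) has dimensions [L^2 M T^-3].
I (current) has dimensions [I].
R (resistance) has dimensions [I^-2 L^2 M T^-3].

Left side: [L^2 M T^-3]
Right side: [L^2 M T^-3]

Both sides have the same dimensions, so the equation is dimensionally consistent.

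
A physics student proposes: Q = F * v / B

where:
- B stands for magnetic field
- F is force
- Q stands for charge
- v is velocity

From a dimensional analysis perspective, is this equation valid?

No

B (magnetic field) has dimensions [I^-1 M T^-2].
F (force) has dimensions [L M T^-2].
Q (charge) has dimensions [I T].
v (velocity) has dimensions [L T^-1].

Left side: [I T]
Right side: [I L^2 T^-1]

The two sides have different dimensions, so the equation is NOT dimensionally consistent.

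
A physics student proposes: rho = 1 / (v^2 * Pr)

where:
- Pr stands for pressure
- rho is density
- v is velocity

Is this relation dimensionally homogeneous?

No

Pr (pressure) has dimensions [L^-1 M T^-2].
rho (density) has dimensions [L^-3 M].
v (velocity) has dimensions [L T^-1].

Left side: [L^-3 M]
Right side: [L^-1 M^-1 T^4]

The two sides have different dimensions, so the equation is NOT dimensionally consistent.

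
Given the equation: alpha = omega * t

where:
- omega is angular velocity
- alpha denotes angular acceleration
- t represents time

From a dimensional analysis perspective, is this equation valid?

No

omega (angular velocity) has dimensions [T^-1].
alpha (angular acceleration) has dimensions [T^-2].
t (time) has dimensions [T].

Left side: [T^-2]
Right side: [dimensionless]

The two sides have different dimensions, so the equation is NOT dimensionally consistent.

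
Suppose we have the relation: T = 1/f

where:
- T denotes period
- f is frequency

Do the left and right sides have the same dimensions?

Yes

T (period) has dimensions [T].
f (frequency) has dimensions [T^-1].

Left side: [T]
Right side: [T]

Both sides have the same dimensions, so the equation is dimensionally consistent.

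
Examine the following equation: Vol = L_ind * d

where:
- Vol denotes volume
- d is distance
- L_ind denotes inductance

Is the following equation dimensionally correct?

No

Vol (volume) has dimensions [L^3].
d (distance) has dimensions [L].
L_ind (inductance) has dimensions [I^-2 L^2 M T^-2].

Left side: [L^3]
Right side: [I^-2 L^3 M T^-2]

The two sides have different dimensions, so the equation is NOT dimensionally consistent.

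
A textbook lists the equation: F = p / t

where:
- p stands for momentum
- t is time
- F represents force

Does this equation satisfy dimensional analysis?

Yes

p (momentum) has dimensions [L M T^-1].
t (time) has dimensions [T].
F (force) has dimensions [L M T^-2].

Left side: [L M T^-2]
Right side: [L M T^-2]

Both sides have the same dimensions, so the equation is dimensionally consistent.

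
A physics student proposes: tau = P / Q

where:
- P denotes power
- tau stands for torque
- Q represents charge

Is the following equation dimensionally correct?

No

P (power) has dimensions [L^2 M T^-3].
tau (torque) has dimensions [L^2 M T^-2].
Q (charge) has dimensions [I T].

Left side: [L^2 M T^-2]
Right side: [I^-1 L^2 M T^-4]

The two sides have different dimensions, so the equation is NOT dimensionally consistent.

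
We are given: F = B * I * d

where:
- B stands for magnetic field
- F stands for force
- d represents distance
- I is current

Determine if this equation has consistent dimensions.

Yes

B (magnetic field) has dimensions [I^-1 M T^-2].
F (force) has dimensions [L M T^-2].
d (distance) has dimensions [L].
I (current) has dimensions [I].

Left side: [L M T^-2]
Right side: [L M T^-2]

Both sides have the same dimensions, so the equation is dimensionally consistent.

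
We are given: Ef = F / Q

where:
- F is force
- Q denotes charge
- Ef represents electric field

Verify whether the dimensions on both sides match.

Yes

F (force) has dimensions [L M T^-2].
Q (charge) has dimensions [I T].
Ef (electric field) has dimensions [I^-1 L M T^-3].

Left side: [I^-1 L M T^-3]
Right side: [I^-1 L M T^-3]

Both sides have the same dimensions, so the equation is dimensionally consistent.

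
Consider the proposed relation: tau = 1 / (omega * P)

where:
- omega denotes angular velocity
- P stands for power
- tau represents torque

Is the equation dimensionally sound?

No

omega (angular velocity) has dimensions [T^-1].
P (power) has dimensions [L^2 M T^-3].
tau (torque) has dimensions [L^2 M T^-2].

Left side: [L^2 M T^-2]
Right side: [L^-2 M^-1 T^4]

The two sides have different dimensions, so the equation is NOT dimensionally consistent.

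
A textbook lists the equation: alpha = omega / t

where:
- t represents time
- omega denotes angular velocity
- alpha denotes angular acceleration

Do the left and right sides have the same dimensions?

Yes

t (time) has dimensions [T].
omega (angular velocity) has dimensions [T^-1].
alpha (angular acceleration) has dimensions [T^-2].

Left side: [T^-2]
Right side: [T^-2]

Both sides have the same dimensions, so the equation is dimensionally consistent.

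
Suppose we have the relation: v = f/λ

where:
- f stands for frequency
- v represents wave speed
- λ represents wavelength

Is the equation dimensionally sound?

No

f (frequency) has dimensions [T^-1].
v (wave speed) has dimensions [L T^-1].
λ (wavelength) has dimensions [L].

Left side: [L T^-1]
Right side: [L^-1 T^-1]

The two sides have different dimensions, so the equation is NOT dimensionally consistent.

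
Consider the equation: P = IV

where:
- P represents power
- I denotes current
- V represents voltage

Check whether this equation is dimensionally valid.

Yes

P (power) has dimensions [L^2 M T^-3].
I (current) has dimensions [I].
V (voltage) has dimensions [I^-1 L^2 M T^-3].

Left side: [L^2 M T^-3]
Right side: [L^2 M T^-3]

Both sides have the same dimensions, so the equation is dimensionally consistent.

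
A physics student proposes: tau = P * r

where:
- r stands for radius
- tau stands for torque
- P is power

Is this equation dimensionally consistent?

No

r (radius) has dimensions [L].
tau (torque) has dimensions [L^2 M T^-2].
P (power) has dimensions [L^2 M T^-3].

Left side: [L^2 M T^-2]
Right side: [L^3 M T^-3]

The two sides have different dimensions, so the equation is NOT dimensionally consistent.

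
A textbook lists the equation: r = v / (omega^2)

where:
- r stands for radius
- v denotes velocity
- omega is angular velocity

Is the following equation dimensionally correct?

No

r (radius) has dimensions [L].
v (velocity) has dimensions [L T^-1].
omega (angular velocity) has dimensions [T^-1].

Left side: [L]
Right side: [L T]

The two sides have different dimensions, so the equation is NOT dimensionally consistent.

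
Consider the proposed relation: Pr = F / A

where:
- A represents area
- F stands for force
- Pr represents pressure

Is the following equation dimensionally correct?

Yes

A (area) has dimensions [L^2].
F (force) has dimensions [L M T^-2].
Pr (pressure) has dimensions [L^-1 M T^-2].

Left side: [L^-1 M T^-2]
Right side: [L^-1 M T^-2]

Both sides have the same dimensions, so the equation is dimensionally consistent.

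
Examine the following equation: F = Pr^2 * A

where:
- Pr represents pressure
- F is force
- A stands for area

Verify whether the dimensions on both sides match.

No

Pr (pressure) has dimensions [L^-1 M T^-2].
F (force) has dimensions [L M T^-2].
A (area) has dimensions [L^2].

Left side: [L M T^-2]
Right side: [M^2 T^-4]

The two sides have different dimensions, so the equation is NOT dimensionally consistent.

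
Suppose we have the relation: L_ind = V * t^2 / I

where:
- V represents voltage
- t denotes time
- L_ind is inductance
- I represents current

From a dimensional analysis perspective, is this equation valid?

No

V (voltage) has dimensions [I^-1 L^2 M T^-3].
t (time) has dimensions [T].
L_ind (inductance) has dimensions [I^-2 L^2 M T^-2].
I (current) has dimensions [I].

Left side: [I^-2 L^2 M T^-2]
Right side: [I^-2 L^2 M T^-1]

The two sides have different dimensions, so the equation is NOT dimensionally consistent.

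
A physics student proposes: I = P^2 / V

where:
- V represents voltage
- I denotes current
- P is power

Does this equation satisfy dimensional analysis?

No

V (voltage) has dimensions [I^-1 L^2 M T^-3].
I (current) has dimensions [I].
P (power) has dimensions [L^2 M T^-3].

Left side: [I]
Right side: [I L^2 M T^-3]

The two sides have different dimensions, so the equation is NOT dimensionally consistent.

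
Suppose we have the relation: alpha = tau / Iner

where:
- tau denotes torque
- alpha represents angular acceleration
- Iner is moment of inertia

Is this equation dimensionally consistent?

Yes

tau (torque) has dimensions [L^2 M T^-2].
alpha (angular acceleration) has dimensions [T^-2].
Iner (moment of inertia) has dimensions [L^2 M].

Left side: [T^-2]
Right side: [T^-2]

Both sides have the same dimensions, so the equation is dimensionally consistent.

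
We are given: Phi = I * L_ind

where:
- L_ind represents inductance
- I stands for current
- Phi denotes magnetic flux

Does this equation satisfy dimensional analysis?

Yes

L_ind (inductance) has dimensions [I^-2 L^2 M T^-2].
I (current) has dimensions [I].
Phi (magnetic flux) has dimensions [I^-1 L^2 M T^-2].

Left side: [I^-1 L^2 M T^-2]
Right side: [I^-1 L^2 M T^-2]

Both sides have the same dimensions, so the equation is dimensionally consistent.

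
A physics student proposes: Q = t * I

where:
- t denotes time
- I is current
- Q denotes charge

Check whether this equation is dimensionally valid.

Yes

t (time) has dimensions [T].
I (current) has dimensions [I].
Q (charge) has dimensions [I T].

Left side: [I T]
Right side: [I T]

Both sides have the same dimensions, so the equation is dimensionally consistent.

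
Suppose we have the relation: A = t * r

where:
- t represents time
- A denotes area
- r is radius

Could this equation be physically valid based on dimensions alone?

No

t (time) has dimensions [T].
A (area) has dimensions [L^2].
r (radius) has dimensions [L].

Left side: [L^2]
Right side: [L T]

The two sides have different dimensions, so the equation is NOT dimensionally consistent.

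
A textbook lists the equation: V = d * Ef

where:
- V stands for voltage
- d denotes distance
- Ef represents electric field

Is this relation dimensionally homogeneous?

Yes

V (voltage) has dimensions [I^-1 L^2 M T^-3].
d (distance) has dimensions [L].
Ef (electric field) has dimensions [I^-1 L M T^-3].

Left side: [I^-1 L^2 M T^-3]
Right side: [I^-1 L^2 M T^-3]

Both sides have the same dimensions, so the equation is dimensionally consistent.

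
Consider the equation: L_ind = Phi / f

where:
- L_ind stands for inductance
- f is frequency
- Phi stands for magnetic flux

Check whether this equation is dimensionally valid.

No

L_ind (inductance) has dimensions [I^-2 L^2 M T^-2].
f (frequency) has dimensions [T^-1].
Phi (magnetic flux) has dimensions [I^-1 L^2 M T^-2].

Left side: [I^-2 L^2 M T^-2]
Right side: [I^-1 L^2 M T^-1]

The two sides have different dimensions, so the equation is NOT dimensionally consistent.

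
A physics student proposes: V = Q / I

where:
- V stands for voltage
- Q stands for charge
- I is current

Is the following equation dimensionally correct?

No

V (voltage) has dimensions [I^-1 L^2 M T^-3].
Q (charge) has dimensions [I T].
I (current) has dimensions [I].

Left side: [I^-1 L^2 M T^-3]
Right side: [T]

The two sides have different dimensions, so the equation is NOT dimensionally consistent.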